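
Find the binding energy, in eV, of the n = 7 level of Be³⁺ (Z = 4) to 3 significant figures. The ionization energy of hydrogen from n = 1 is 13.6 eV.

4.44 eV

E_n = −13.6 Z²/n² = −217.6/n² eV for Z = 4.
E_7 = −217.6/49 = −4.44 eV, so ionization (to E = 0) requires 4.44 eV.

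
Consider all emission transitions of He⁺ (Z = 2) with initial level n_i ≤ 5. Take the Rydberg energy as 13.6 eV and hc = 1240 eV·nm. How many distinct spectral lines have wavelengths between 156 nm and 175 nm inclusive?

1

Enumerate all n_i → n_f pairs with 1 ≤ n_f < n_i ≤ 5 and compute λ = 1240 / [13.6·4·(1/n_f² − 1/n_i²)].
Lines falling in [156, 175] nm: 3→2 (164.1 nm).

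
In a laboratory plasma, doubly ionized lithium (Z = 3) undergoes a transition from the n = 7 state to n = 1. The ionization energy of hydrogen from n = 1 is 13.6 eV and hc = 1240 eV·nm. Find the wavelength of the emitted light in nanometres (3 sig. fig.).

For Z = 3 the level energies scale as Z², so the effective Rydberg energy is 13.6 × 9 = 122.4 eV.
ΔE = 122.4 × (1/1² − 1/7²) = 122.4 × 0.9796 = 119.9 eV.
λ = hc/ΔE = 1240 / 119.9 = 10.3 nm.

10.3 nm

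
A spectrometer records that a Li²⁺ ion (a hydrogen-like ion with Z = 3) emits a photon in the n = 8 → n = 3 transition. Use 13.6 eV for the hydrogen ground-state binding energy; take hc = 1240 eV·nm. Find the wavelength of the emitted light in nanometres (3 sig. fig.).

106 nm

For Z = 3 the level energies scale as Z², so the effective Rydberg energy is 13.6 × 9 = 122.4 eV.
ΔE = 122.4 × (1/3² − 1/8²) = 122.4 × 0.09549 = 11.69 eV.
λ = hc/ΔE = 1240 / 11.69 = 106 nm.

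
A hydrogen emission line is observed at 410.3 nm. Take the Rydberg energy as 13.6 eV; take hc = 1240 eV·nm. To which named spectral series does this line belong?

ΔE = 1240/410.3 = 3.022 eV.
This matches 13.6 × (1/2² − 1/6²), so n_f = 2: the Balmer series.

Balmer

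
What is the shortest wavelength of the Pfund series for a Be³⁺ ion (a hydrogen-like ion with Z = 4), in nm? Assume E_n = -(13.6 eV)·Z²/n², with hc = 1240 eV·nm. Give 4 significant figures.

The Pfund series has lower level n_f = 5; the series limit corresponds to n_i → ∞.
ΔE_max = 13.6 × 16 / 5² = 8.704 eV.
λ_min = 1240 / 8.704 = 142.5 nm.

142.5 nm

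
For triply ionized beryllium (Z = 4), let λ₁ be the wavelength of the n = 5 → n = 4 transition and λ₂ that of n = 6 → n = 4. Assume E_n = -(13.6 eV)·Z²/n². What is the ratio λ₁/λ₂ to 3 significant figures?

λ ∝ 1/ΔE ∝ 1/(1/n_f² − 1/n_i²), and the Z² and hc factors cancel in the ratio.
λ₁/λ₂ = (1/4² − 1/6²)/(1/4² − 1/5²) = 0.03472/0.02250 = 1.54.

1.54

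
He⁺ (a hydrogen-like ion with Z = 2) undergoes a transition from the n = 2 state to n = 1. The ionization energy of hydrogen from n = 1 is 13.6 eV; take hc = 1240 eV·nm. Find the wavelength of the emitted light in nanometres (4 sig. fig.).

30.39 nm

For Z = 2 the level energies scale as Z², so the effective Rydberg energy is 13.6 × 4 = 54.40 eV.
ΔE = 54.40 × (1/1² − 1/2²) = 54.40 × 0.7500 = 40.80 eV.
λ = hc/ΔE = 1240 / 40.80 = 30.39 nm.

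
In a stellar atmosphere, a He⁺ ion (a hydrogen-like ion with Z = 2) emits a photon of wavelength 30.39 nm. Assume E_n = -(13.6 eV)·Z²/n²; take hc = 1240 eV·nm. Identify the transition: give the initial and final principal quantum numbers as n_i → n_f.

n_i = 2, n_f = 1

The photon energy is ΔE = hc/λ = 1240 / 30.39 = 40.80 eV.
With Z = 2, ΔE = 54.40 × (1/n_f² − 1/n_i²), so 1/n_f² − 1/n_i² = 0.7501.
Trying n_f = 1 gives 1/n_i² = 0.2499, i.e. n_i ≈ 2; this pair matches.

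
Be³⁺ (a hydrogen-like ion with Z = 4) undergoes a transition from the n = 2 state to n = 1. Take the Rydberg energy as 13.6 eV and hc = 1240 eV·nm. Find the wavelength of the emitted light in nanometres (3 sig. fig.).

7.60 nm

For Z = 4 the level energies scale as Z², so the effective Rydberg energy is 13.6 × 16 = 217.6 eV.
ΔE = 217.6 × (1/1² − 1/2²) = 217.6 × 0.7500 = 163.2 eV.
λ = hc/ΔE = 1240 / 163.2 = 7.60 nm.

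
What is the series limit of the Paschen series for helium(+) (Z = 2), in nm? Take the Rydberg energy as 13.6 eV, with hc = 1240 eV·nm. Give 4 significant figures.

The Paschen series has lower level n_f = 3; the series limit corresponds to n_i → ∞.
ΔE_max = 13.6 × 4 / 3² = 6.044 eV.
λ_min = 1240 / 6.044 = 205.1 nm.

205.1 nm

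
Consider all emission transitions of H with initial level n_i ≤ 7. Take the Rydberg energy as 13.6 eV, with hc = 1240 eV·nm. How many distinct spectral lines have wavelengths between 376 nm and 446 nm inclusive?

Enumerate all n_i → n_f pairs with 1 ≤ n_f < n_i ≤ 7 and compute λ = 1240 / [13.6·1·(1/n_f² − 1/n_i²)].
Lines falling in [376, 446] nm: 7→2 (397.1 nm), 6→2 (410.3 nm), 5→2 (434.2 nm).

3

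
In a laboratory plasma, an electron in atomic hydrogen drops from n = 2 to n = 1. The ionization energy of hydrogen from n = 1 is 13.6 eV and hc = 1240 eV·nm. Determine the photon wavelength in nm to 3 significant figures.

ΔE = 13.60 × (1/1² − 1/2²) = 13.60 × 0.7500 = 10.20 eV.
λ = hc/ΔE = 1240 / 10.20 = 122 nm.
This line belongs to the Lyman series.

122 nm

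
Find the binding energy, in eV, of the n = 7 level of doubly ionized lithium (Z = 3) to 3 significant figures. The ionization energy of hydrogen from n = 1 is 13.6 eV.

E_n = −13.6 Z²/n² = −122.4/n² eV for Z = 3.
E_7 = −122.4/49 = −2.50 eV, so ionization (to E = 0) requires 2.50 eV.

2.50 eV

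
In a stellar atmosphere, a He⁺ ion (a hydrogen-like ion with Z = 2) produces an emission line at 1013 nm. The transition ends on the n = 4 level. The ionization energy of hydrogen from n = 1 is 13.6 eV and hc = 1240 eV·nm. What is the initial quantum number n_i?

n_i = 5

The photon energy is ΔE = hc/λ = 1240 / 1013 = 1.224 eV.
With Z = 2, ΔE = 54.40 × (1/n_f² − 1/n_i²), so 1/n_f² − 1/n_i² = 0.02250.
With n_f = 4: 1/n_i² = 1/16 − 0.02250 = 0.04000, so n_i ≈ 5.00.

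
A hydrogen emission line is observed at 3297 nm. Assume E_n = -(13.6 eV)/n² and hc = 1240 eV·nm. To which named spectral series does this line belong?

ΔE = 1240/3297 = 0.3761 eV.
This matches 13.6 × (1/5² − 1/9²), so n_f = 5: the Pfund series.

Pfund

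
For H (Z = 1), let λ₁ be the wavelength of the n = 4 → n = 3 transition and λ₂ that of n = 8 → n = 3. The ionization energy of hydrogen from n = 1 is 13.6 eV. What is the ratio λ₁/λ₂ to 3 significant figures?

1.96

λ ∝ 1/ΔE ∝ 1/(1/n_f² − 1/n_i²), and the Z² and hc factors cancel in the ratio.
λ₁/λ₂ = (1/3² − 1/8²)/(1/3² − 1/4²) = 0.09549/0.04861 = 1.96.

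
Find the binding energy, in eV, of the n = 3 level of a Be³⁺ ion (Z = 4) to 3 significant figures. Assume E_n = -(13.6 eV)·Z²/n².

24.2 eV

E_n = −13.6 Z²/n² = −217.6/n² eV for Z = 4.
E_3 = −217.6/9 = −24.2 eV, so ionization (to E = 0) requires 24.2 eV.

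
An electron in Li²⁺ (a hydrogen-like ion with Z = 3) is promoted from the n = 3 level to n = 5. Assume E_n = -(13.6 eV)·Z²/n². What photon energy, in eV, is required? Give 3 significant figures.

The Bohr energies scale as Z², so for Z = 3: E_n = −122.4/n² eV.
E_5 = −122.4/25 = −4.896 eV and E_3 = −122.4/9 = −13.60 eV.
The photon energy is |E_5 − E_3| = 8.70 eV.

8.70 eV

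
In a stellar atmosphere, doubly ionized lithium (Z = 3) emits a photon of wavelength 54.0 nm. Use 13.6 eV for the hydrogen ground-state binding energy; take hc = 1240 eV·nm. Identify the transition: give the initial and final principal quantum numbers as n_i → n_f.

The photon energy is ΔE = hc/λ = 1240 / 54.0 = 22.96 eV.
With Z = 3, ΔE = 122.4 × (1/n_f² − 1/n_i²), so 1/n_f² − 1/n_i² = 0.1876.
Trying n_f = 2 gives 1/n_i² = 0.06239, i.e. n_i ≈ 4; this pair matches.

n_i = 4, n_f = 2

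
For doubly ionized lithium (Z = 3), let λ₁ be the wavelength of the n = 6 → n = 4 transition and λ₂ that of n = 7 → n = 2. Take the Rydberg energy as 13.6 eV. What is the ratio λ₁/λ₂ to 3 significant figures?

λ ∝ 1/ΔE ∝ 1/(1/n_f² − 1/n_i²), and the Z² and hc factors cancel in the ratio.
λ₁/λ₂ = (1/2² − 1/7²)/(1/4² − 1/6²) = 0.2296/0.03472 = 6.61.

6.61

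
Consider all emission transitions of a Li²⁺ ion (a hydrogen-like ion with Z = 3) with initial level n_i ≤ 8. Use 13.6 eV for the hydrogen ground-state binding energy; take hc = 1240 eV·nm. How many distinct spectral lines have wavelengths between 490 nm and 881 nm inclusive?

3

Enumerate all n_i → n_f pairs with 1 ≤ n_f < n_i ≤ 8 and compute λ = 1240 / [13.6·9·(1/n_f² − 1/n_i²)].
Lines falling in [490, 881] nm: 7→5 (517.1 nm), 6→5 (828.9 nm), 8→6 (833.6 nm).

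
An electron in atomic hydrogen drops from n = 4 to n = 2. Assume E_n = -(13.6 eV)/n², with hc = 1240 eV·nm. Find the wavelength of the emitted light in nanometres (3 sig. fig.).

486 nm

ΔE = 13.60 × (1/2² − 1/4²) = 13.60 × 0.1875 = 2.550 eV.
λ = hc/ΔE = 1240 / 2.550 = 486 nm.
This line belongs to the Balmer series.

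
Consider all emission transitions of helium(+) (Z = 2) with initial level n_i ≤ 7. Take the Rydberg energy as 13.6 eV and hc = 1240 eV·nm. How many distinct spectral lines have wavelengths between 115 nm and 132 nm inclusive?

1

Enumerate all n_i → n_f pairs with 1 ≤ n_f < n_i ≤ 7 and compute λ = 1240 / [13.6·4·(1/n_f² − 1/n_i²)].
Lines falling in [115, 132] nm: 4→2 (121.6 nm).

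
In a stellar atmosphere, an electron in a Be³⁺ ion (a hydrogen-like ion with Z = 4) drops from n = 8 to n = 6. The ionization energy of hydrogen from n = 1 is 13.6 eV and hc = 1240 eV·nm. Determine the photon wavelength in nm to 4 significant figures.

468.9 nm

For Z = 4 the level energies scale as Z², so the effective Rydberg energy is 13.6 × 16 = 217.6 eV.
ΔE = 217.6 × (1/6² − 1/8²) = 217.6 × 0.01215 = 2.644 eV.
λ = hc/ΔE = 1240 / 2.644 = 468.9 nm.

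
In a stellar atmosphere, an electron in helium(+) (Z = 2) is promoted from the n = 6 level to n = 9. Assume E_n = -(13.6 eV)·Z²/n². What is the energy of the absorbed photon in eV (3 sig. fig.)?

0.840 eV

The Bohr energies scale as Z², so for Z = 2: E_n = −54.40/n² eV.
E_9 = −54.40/81 = −0.6716 eV and E_6 = −54.40/36 = −1.511 eV.
The photon energy is |E_9 − E_6| = 0.840 eV.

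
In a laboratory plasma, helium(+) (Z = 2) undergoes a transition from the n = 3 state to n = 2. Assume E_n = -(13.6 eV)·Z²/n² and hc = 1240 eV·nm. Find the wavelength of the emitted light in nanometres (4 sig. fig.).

For Z = 2 the level energies scale as Z², so the effective Rydberg energy is 13.6 × 4 = 54.40 eV.
ΔE = 54.40 × (1/2² − 1/3²) = 54.40 × 0.1389 = 7.556 eV.
λ = hc/ΔE = 1240 / 7.556 = 164.1 nm.

164.1 nm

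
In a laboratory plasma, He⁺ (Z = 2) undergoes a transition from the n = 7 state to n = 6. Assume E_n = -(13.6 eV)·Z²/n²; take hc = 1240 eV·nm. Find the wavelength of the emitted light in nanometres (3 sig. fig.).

For Z = 2 the level energies scale as Z², so the effective Rydberg energy is 13.6 × 4 = 54.40 eV.
ΔE = 54.40 × (1/6² − 1/7²) = 54.40 × 0.007370 = 0.4009 eV.
λ = hc/ΔE = 1240 / 0.4009 = 3090 nm.

3090 nm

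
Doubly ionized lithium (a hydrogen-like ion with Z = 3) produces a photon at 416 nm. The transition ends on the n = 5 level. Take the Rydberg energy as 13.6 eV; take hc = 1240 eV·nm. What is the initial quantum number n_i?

The photon energy is ΔE = hc/λ = 1240 / 416 = 2.981 eV.
With Z = 3, ΔE = 122.4 × (1/n_f² − 1/n_i²), so 1/n_f² − 1/n_i² = 0.02435.
With n_f = 5: 1/n_i² = 1/25 − 0.02435 = 0.01565, so n_i ≈ 7.99.

n_i = 8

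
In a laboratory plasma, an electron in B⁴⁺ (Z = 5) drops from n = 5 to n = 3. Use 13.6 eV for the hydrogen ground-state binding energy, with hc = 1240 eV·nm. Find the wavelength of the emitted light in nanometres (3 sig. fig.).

51.3 nm

For Z = 5 the level energies scale as Z², so the effective Rydberg energy is 13.6 × 25 = 340.0 eV.
ΔE = 340.0 × (1/3² − 1/5²) = 340.0 × 0.07111 = 24.18 eV.
λ = hc/ΔE = 1240 / 24.18 = 51.3 nm.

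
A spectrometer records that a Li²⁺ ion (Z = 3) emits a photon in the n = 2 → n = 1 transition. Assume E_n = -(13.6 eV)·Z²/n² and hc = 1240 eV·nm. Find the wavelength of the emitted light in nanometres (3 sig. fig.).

For Z = 3 the level energies scale as Z², so the effective Rydberg energy is 13.6 × 9 = 122.4 eV.
ΔE = 122.4 × (1/1² − 1/2²) = 122.4 × 0.7500 = 91.80 eV.
λ = hc/ΔE = 1240 / 91.80 = 13.5 nm.

13.5 nm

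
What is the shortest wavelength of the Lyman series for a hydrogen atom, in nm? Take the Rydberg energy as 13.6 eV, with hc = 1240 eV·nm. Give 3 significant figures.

The Lyman series has lower level n_f = 1; the series limit corresponds to n_i → ∞.
ΔE_max = 13.6 × 1 / 1² = 13.60 eV.
λ_min = 1240 / 13.60 = 91.2 nm.

91.2 nm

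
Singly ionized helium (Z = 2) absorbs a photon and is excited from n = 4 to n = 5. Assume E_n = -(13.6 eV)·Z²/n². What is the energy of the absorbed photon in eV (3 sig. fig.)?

The Bohr energies scale as Z², so for Z = 2: E_n = −54.40/n² eV.
E_5 = −54.40/25 = −2.176 eV and E_4 = −54.40/16 = −3.400 eV.
The photon energy is |E_5 − E_4| = 1.22 eV.

1.22 eV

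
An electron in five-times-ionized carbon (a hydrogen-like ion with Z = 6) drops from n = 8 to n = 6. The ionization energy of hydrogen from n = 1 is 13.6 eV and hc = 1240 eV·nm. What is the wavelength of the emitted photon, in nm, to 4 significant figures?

208.4 nm

For Z = 6 the level energies scale as Z², so the effective Rydberg energy is 13.6 × 36 = 489.6 eV.
ΔE = 489.6 × (1/6² − 1/8²) = 489.6 × 0.01215 = 5.950 eV.
λ = hc/ΔE = 1240 / 5.950 = 208.4 nm.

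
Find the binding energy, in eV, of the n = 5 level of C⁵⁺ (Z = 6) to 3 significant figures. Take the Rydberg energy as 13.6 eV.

19.6 eV

E_n = −13.6 Z²/n² = −489.6/n² eV for Z = 6.
E_5 = −489.6/25 = −19.6 eV, so ionization (to E = 0) requires 19.6 eV.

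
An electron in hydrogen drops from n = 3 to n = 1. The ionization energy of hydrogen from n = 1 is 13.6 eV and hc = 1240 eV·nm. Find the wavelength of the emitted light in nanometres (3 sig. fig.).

ΔE = 13.60 × (1/1² − 1/3²) = 13.60 × 0.8889 = 12.09 eV.
λ = hc/ΔE = 1240 / 12.09 = 103 nm.
This line belongs to the Lyman series.

103 nm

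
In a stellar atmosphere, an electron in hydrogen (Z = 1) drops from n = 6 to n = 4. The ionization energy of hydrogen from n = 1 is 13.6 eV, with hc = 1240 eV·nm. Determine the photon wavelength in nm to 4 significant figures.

ΔE = 13.60 × (1/4² − 1/6²) = 13.60 × 0.03472 = 0.4722 eV.
λ = hc/ΔE = 1240 / 0.4722 = 2626 nm.

2626 nm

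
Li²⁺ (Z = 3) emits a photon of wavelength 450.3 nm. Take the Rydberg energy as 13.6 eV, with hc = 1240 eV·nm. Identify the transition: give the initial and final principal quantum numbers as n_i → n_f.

n_i = 5, n_f = 4

The photon energy is ΔE = hc/λ = 1240 / 450.3 = 2.754 eV.
With Z = 3, ΔE = 122.4 × (1/n_f² − 1/n_i²), so 1/n_f² − 1/n_i² = 0.02250.
Trying n_f = 4 gives 1/n_i² = 0.04000, i.e. n_i ≈ 5; this pair matches.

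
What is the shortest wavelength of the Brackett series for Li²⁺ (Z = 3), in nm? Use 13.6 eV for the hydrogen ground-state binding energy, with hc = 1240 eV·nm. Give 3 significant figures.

162 nm

The Brackett series has lower level n_f = 4; the series limit corresponds to n_i → ∞.
ΔE_max = 13.6 × 9 / 4² = 7.650 eV.
λ_min = 1240 / 7.650 = 162 nm.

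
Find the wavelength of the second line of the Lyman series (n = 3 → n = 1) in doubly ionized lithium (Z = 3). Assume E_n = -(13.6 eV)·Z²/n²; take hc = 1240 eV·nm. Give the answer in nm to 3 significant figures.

The Lyman series terminates on n_f = 1; the second line has n_i = 1+2 = 3.
ΔE = 122.4 × (1/1² − 1/3²) = 108.8 eV.
λ = 1240 / 108.8 = 11.4 nm.

11.4 nm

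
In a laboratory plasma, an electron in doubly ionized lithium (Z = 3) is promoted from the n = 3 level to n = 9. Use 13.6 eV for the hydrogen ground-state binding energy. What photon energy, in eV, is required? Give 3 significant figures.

The Bohr energies scale as Z², so for Z = 3: E_n = −122.4/n² eV.
E_9 = −122.4/81 = −1.511 eV and E_3 = −122.4/9 = −13.60 eV.
The photon energy is |E_9 − E_3| = 12.1 eV.

12.1 eV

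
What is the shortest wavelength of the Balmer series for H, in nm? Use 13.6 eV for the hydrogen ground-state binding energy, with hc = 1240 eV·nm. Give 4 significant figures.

364.7 nm

The Balmer series has lower level n_f = 2; the series limit corresponds to n_i → ∞.
ΔE_max = 13.6 × 1 / 2² = 3.400 eV.
λ_min = 1240 / 3.400 = 364.7 nm.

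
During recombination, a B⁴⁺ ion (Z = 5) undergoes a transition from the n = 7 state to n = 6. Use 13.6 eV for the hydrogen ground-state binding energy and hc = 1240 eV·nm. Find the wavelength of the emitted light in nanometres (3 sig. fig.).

For Z = 5 the level energies scale as Z², so the effective Rydberg energy is 13.6 × 25 = 340.0 eV.
ΔE = 340.0 × (1/6² − 1/7²) = 340.0 × 0.007370 = 2.506 eV.
λ = hc/ΔE = 1240 / 2.506 = 495 nm.

495 nm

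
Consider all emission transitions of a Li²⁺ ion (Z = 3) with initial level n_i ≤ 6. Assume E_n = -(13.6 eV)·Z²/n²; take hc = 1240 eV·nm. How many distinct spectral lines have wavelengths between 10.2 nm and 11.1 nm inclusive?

Enumerate all n_i → n_f pairs with 1 ≤ n_f < n_i ≤ 6 and compute λ = 1240 / [13.6·9·(1/n_f² − 1/n_i²)].
Lines falling in [10.2, 11.1] nm: 6→1 (10.42 nm), 5→1 (10.55 nm), 4→1 (10.81 nm).

3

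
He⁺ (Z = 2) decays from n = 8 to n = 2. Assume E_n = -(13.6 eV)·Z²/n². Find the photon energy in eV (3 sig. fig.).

12.8 eV

The Bohr energies scale as Z², so for Z = 2: E_n = −54.40/n² eV.
E_8 = −54.40/64 = −0.8500 eV and E_2 = −54.40/4 = −13.60 eV.
The photon energy is |E_8 − E_2| = 12.8 eV.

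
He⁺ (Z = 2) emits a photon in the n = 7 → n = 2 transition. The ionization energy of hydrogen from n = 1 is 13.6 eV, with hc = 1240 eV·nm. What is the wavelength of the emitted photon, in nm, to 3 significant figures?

99.3 nm

For Z = 2 the level energies scale as Z², so the effective Rydberg energy is 13.6 × 4 = 54.40 eV.
ΔE = 54.40 × (1/2² − 1/7²) = 54.40 × 0.2296 = 12.49 eV.
λ = hc/ΔE = 1240 / 12.49 = 99.3 nm.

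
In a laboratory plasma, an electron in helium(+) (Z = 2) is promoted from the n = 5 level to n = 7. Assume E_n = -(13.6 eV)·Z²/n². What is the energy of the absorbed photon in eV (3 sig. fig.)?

The Bohr energies scale as Z², so for Z = 2: E_n = −54.40/n² eV.
E_7 = −54.40/49 = −1.110 eV and E_5 = −54.40/25 = −2.176 eV.
The photon energy is |E_7 − E_5| = 1.07 eV.

1.07 eV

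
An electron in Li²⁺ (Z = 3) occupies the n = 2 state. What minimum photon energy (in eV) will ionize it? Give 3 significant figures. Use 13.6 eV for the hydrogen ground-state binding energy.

E_n = −13.6 Z²/n² = −122.4/n² eV for Z = 3.
E_2 = −122.4/4 = −30.6 eV, so ionization (to E = 0) requires 30.6 eV.

30.6 eV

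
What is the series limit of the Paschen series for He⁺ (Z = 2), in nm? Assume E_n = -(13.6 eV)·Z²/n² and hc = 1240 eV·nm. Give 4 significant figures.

205.1 nm

The Paschen series has lower level n_f = 3; the series limit corresponds to n_i → ∞.
ΔE_max = 13.6 × 4 / 3² = 6.044 eV.
λ_min = 1240 / 6.044 = 205.1 nm.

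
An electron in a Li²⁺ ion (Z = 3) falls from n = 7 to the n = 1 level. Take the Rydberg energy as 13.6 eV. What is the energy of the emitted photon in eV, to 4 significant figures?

The Bohr energies scale as Z², so for Z = 3: E_n = −122.4/n² eV.
E_7 = −122.4/49 = −2.498 eV and E_1 = −122.4/1 = −122.4 eV.
The photon energy is |E_7 − E_1| = 119.9 eV.

119.9 eV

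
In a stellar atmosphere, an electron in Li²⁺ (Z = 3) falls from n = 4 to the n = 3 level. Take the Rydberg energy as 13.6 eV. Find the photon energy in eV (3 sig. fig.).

5.95 eV

The Bohr energies scale as Z², so for Z = 3: E_n = −122.4/n² eV.
E_4 = −122.4/16 = −7.650 eV and E_3 = −122.4/9 = −13.60 eV.
The photon energy is |E_4 − E_3| = 5.95 eV.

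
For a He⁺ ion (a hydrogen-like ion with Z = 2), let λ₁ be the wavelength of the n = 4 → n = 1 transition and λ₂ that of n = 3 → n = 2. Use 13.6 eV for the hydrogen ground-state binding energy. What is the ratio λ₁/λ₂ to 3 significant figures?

λ ∝ 1/ΔE ∝ 1/(1/n_f² − 1/n_i²), and the Z² and hc factors cancel in the ratio.
λ₁/λ₂ = (1/2² − 1/3²)/(1/1² − 1/4²) = 0.1389/0.9375 = 0.148.

0.148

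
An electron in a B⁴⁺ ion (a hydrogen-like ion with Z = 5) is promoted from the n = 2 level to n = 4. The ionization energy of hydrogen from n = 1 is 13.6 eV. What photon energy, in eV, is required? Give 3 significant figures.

The Bohr energies scale as Z², so for Z = 5: E_n = −340.0/n² eV.
E_4 = −340.0/16 = −21.25 eV and E_2 = −340.0/4 = −85.00 eV.
The photon energy is |E_4 − E_2| = 63.8 eV.

63.8 eV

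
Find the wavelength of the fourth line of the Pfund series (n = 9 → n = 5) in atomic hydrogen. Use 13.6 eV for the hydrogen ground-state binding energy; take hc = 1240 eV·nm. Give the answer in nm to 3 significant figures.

The Pfund series terminates on n_f = 5; the fourth line has n_i = 5+4 = 9.
ΔE = 13.60 × (1/5² − 1/9²) = 0.3761 eV.
λ = 1240 / 0.3761 = 3300 nm.

3300 nm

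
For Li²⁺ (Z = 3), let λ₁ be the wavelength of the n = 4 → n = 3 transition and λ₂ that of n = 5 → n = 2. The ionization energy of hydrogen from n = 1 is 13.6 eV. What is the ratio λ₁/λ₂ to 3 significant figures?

4.32

λ ∝ 1/ΔE ∝ 1/(1/n_f² − 1/n_i²), and the Z² and hc factors cancel in the ratio.
λ₁/λ₂ = (1/2² − 1/5²)/(1/3² − 1/4²) = 0.2100/0.04861 = 4.32.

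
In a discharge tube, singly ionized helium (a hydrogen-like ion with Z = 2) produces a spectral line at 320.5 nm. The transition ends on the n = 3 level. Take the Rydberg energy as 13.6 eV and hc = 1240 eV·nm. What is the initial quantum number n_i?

n_i = 5

The photon energy is ΔE = hc/λ = 1240 / 320.5 = 3.869 eV.
With Z = 2, ΔE = 54.40 × (1/n_f² − 1/n_i²), so 1/n_f² − 1/n_i² = 0.07112.
With n_f = 3: 1/n_i² = 1/9 − 0.07112 = 0.03999, so n_i ≈ 5.00.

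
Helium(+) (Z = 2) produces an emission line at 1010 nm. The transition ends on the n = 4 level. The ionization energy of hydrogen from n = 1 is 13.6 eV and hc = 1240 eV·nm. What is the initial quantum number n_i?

The photon energy is ΔE = hc/λ = 1240 / 1010 = 1.228 eV.
With Z = 2, ΔE = 54.40 × (1/n_f² − 1/n_i²), so 1/n_f² − 1/n_i² = 0.02257.
With n_f = 4: 1/n_i² = 1/16 − 0.02257 = 0.03993, so n_i ≈ 5.00.

n_i = 5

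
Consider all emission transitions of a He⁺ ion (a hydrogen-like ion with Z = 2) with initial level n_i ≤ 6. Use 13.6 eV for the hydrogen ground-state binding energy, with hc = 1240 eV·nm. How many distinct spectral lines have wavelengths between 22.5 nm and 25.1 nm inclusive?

3

Enumerate all n_i → n_f pairs with 1 ≤ n_f < n_i ≤ 6 and compute λ = 1240 / [13.6·4·(1/n_f² − 1/n_i²)].
Lines falling in [22.5, 25.1] nm: 6→1 (23.45 nm), 5→1 (23.74 nm), 4→1 (24.31 nm).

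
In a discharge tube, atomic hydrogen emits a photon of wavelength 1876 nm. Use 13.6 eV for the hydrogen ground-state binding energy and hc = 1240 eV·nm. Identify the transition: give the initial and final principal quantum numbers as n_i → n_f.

n_i = 4, n_f = 3

The photon energy is ΔE = hc/λ = 1240 / 1876 = 0.6610 eV.
With Z = 1, ΔE = 13.60 × (1/n_f² − 1/n_i²), so 1/n_f² − 1/n_i² = 0.04860.
Trying n_f = 3 gives 1/n_i² = 0.06251, i.e. n_i ≈ 4; this pair matches.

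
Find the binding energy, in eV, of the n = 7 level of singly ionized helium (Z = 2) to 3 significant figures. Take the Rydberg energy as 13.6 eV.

1.11 eV

E_n = −13.6 Z²/n² = −54.40/n² eV for Z = 2.
E_7 = −54.40/49 = −1.11 eV, so ionization (to E = 0) requires 1.11 eV.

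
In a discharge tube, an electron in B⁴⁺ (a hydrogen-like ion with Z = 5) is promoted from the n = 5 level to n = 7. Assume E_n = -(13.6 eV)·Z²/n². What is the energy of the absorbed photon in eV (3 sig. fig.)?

6.66 eV

The Bohr energies scale as Z², so for Z = 5: E_n = −340.0/n² eV.
E_7 = −340.0/49 = −6.939 eV and E_5 = −340.0/25 = −13.60 eV.
The photon energy is |E_7 − E_5| = 6.66 eV.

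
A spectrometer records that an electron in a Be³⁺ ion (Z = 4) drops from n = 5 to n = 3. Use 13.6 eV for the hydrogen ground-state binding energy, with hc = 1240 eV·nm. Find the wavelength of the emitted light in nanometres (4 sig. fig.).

80.14 nm

For Z = 4 the level energies scale as Z², so the effective Rydberg energy is 13.6 × 16 = 217.6 eV.
ΔE = 217.6 × (1/3² − 1/5²) = 217.6 × 0.07111 = 15.47 eV.
λ = hc/ΔE = 1240 / 15.47 = 80.14 nm.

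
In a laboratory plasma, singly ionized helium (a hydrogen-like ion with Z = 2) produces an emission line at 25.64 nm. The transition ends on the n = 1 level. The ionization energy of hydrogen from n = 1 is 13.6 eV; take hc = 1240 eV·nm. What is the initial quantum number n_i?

n_i = 3

The photon energy is ΔE = hc/λ = 1240 / 25.64 = 48.36 eV.
With Z = 2, ΔE = 54.40 × (1/n_f² − 1/n_i²), so 1/n_f² − 1/n_i² = 0.8890.
With n_f = 1: 1/n_i² = 1/1 − 0.8890 = 0.1110, so n_i ≈ 3.00.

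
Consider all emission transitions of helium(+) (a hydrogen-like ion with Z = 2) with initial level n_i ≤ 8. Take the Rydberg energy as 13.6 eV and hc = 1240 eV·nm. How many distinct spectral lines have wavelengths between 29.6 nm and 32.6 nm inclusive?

Enumerate all n_i → n_f pairs with 1 ≤ n_f < n_i ≤ 8 and compute λ = 1240 / [13.6·4·(1/n_f² − 1/n_i²)].
Lines falling in [29.6, 32.6] nm: 2→1 (30.39 nm).

1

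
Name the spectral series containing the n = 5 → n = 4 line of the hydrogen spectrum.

Brackett

The series is set by the lower level: n_f = 4 is the Brackett series.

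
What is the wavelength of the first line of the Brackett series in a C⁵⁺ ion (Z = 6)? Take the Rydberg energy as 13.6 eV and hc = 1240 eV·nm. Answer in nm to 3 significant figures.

The Brackett series terminates on n_f = 4; the first line has n_i = 4+1 = 5.
ΔE = 489.6 × (1/4² − 1/5²) = 11.02 eV.
λ = 1240 / 11.02 = 113 nm.

113 nm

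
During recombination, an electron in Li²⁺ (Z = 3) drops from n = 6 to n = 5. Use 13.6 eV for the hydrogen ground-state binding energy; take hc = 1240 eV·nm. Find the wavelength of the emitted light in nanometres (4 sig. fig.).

828.9 nm

For Z = 3 the level energies scale as Z², so the effective Rydberg energy is 13.6 × 9 = 122.4 eV.
ΔE = 122.4 × (1/5² − 1/6²) = 122.4 × 0.01222 = 1.496 eV.
λ = hc/ΔE = 1240 / 1.496 = 828.9 nm.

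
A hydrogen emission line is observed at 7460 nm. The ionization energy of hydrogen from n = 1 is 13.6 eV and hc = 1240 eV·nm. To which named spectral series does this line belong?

Pfund

ΔE = 1240/7460 = 0.1662 eV.
This matches 13.6 × (1/5² − 1/6²), so n_f = 5: the Pfund series.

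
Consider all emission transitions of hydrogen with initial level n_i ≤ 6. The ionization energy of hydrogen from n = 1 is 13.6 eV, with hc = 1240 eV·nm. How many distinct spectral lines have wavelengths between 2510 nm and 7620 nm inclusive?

Enumerate all n_i → n_f pairs with 1 ≤ n_f < n_i ≤ 6 and compute λ = 1240 / [13.6·1·(1/n_f² − 1/n_i²)].
Lines falling in [2510, 7620] nm: 6→4 (2626 nm), 5→4 (4052 nm), 6→5 (7460 nm).

3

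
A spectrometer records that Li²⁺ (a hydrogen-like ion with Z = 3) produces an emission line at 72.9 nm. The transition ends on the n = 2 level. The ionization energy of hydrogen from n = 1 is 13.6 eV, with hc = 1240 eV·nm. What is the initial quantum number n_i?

The photon energy is ΔE = hc/λ = 1240 / 72.9 = 17.01 eV.
With Z = 3, ΔE = 122.4 × (1/n_f² − 1/n_i²), so 1/n_f² − 1/n_i² = 0.1390.
With n_f = 2: 1/n_i² = 1/4 − 0.1390 = 0.1110, so n_i ≈ 3.00.

n_i = 3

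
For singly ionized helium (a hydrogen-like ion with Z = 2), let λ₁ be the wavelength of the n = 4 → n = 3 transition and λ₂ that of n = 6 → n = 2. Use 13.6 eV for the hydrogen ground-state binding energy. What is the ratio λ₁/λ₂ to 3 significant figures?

4.57

λ ∝ 1/ΔE ∝ 1/(1/n_f² − 1/n_i²), and the Z² and hc factors cancel in the ratio.
λ₁/λ₂ = (1/2² − 1/6²)/(1/3² − 1/4²) = 0.2222/0.04861 = 4.57.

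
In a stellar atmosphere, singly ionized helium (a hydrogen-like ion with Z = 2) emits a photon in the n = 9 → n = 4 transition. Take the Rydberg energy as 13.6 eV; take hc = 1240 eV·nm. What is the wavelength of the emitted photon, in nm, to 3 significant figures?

454 nm

For Z = 2 the level energies scale as Z², so the effective Rydberg energy is 13.6 × 4 = 54.40 eV.
ΔE = 54.40 × (1/4² − 1/9²) = 54.40 × 0.05015 = 2.728 eV.
λ = hc/ΔE = 1240 / 2.728 = 454 nm.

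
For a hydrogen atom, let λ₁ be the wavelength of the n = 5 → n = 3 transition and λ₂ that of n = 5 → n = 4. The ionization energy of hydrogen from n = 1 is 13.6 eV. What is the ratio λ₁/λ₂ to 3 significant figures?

0.316

λ ∝ 1/ΔE ∝ 1/(1/n_f² − 1/n_i²), and the Z² and hc factors cancel in the ratio.
λ₁/λ₂ = (1/4² − 1/5²)/(1/3² − 1/5²) = 0.02250/0.07111 = 0.316.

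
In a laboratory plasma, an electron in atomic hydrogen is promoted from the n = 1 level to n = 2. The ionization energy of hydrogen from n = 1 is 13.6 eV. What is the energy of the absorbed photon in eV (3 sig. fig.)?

E_2 = −13.60/4 = −3.400 eV and E_1 = −13.60/1 = −13.60 eV.
The photon energy is |E_2 − E_1| = 10.2 eV.

10.2 eV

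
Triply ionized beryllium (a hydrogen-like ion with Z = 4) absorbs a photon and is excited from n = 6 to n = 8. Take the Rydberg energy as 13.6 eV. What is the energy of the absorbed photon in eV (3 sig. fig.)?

2.64 eV

The Bohr energies scale as Z², so for Z = 4: E_n = −217.6/n² eV.
E_8 = −217.6/64 = −3.400 eV and E_6 = −217.6/36 = −6.044 eV.
The photon energy is |E_8 − E_6| = 2.64 eV.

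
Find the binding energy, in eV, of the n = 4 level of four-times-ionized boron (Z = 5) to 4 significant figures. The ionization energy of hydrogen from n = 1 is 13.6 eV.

21.25 eV

E_n = −13.6 Z²/n² = −340.0/n² eV for Z = 5.
E_4 = −340.0/16 = −21.25 eV, so ionization (to E = 0) requires 21.25 eV.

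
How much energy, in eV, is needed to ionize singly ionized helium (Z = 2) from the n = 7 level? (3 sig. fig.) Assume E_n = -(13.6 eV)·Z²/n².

1.11 eV

E_n = −13.6 Z²/n² = −54.40/n² eV for Z = 2.
E_7 = −54.40/49 = −1.11 eV, so ionization (to E = 0) requires 1.11 eV.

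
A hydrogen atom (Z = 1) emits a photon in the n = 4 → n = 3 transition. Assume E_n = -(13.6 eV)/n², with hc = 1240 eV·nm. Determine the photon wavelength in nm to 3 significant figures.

1880 nm

ΔE = 13.60 × (1/3² − 1/4²) = 13.60 × 0.04861 = 0.6611 eV.
λ = hc/ΔE = 1240 / 0.6611 = 1880 nm.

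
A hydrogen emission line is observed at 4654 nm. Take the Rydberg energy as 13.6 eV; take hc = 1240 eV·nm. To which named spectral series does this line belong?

ΔE = 1240/4654 = 0.2664 eV.
This matches 13.6 × (1/5² − 1/7²), so n_f = 5: the Pfund series.

Pfund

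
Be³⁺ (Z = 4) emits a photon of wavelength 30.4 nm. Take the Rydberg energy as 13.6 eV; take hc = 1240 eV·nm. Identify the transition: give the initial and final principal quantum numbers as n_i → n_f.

n_i = 4, n_f = 2

The photon energy is ΔE = hc/λ = 1240 / 30.4 = 40.79 eV.
With Z = 4, ΔE = 217.6 × (1/n_f² − 1/n_i²), so 1/n_f² − 1/n_i² = 0.1875.
Trying n_f = 2 gives 1/n_i² = 0.06255, i.e. n_i ≈ 4; this pair matches.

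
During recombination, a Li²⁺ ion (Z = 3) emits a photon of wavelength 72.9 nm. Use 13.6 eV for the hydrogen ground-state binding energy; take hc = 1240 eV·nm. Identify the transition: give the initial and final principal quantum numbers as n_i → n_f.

The photon energy is ΔE = hc/λ = 1240 / 72.9 = 17.01 eV.
With Z = 3, ΔE = 122.4 × (1/n_f² − 1/n_i²), so 1/n_f² − 1/n_i² = 0.1390.
Trying n_f = 2 gives 1/n_i² = 0.1110, i.e. n_i ≈ 3; this pair matches.

n_i = 3, n_f = 2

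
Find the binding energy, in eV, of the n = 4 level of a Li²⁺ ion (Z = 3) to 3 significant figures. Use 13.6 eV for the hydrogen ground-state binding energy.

7.65 eV

E_n = −13.6 Z²/n² = −122.4/n² eV for Z = 3.
E_4 = −122.4/16 = −7.65 eV, so ionization (to E = 0) requires 7.65 eV.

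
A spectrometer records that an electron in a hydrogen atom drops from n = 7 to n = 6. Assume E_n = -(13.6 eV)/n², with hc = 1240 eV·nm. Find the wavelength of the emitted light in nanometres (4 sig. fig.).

ΔE = 13.60 × (1/6² − 1/7²) = 13.60 × 0.007370 = 0.1002 eV.
λ = hc/ΔE = 1240 / 0.1002 = 12370 nm.

12370 nm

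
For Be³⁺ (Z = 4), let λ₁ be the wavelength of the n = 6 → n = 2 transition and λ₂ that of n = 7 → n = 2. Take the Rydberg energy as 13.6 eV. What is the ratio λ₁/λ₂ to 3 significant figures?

λ ∝ 1/ΔE ∝ 1/(1/n_f² − 1/n_i²), and the Z² and hc factors cancel in the ratio.
λ₁/λ₂ = (1/2² − 1/7²)/(1/2² − 1/6²) = 0.2296/0.2222 = 1.03.

1.03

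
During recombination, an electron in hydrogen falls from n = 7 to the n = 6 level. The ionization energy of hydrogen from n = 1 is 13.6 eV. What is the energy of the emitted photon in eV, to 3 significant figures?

E_7 = −13.60/49 = −0.2776 eV and E_6 = −13.60/36 = −0.3778 eV.
The photon energy is |E_7 − E_6| = 0.100 eV.

0.100 eV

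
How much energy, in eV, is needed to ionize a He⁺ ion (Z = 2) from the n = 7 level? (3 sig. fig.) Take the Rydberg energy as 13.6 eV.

1.11 eV

E_n = −13.6 Z²/n² = −54.40/n² eV for Z = 2.
E_7 = −54.40/49 = −1.11 eV, so ionization (to E = 0) requires 1.11 eV.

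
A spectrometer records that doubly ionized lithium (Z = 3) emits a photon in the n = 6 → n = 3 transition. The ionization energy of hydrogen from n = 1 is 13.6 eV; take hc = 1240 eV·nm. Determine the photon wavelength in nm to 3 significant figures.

For Z = 3 the level energies scale as Z², so the effective Rydberg energy is 13.6 × 9 = 122.4 eV.
ΔE = 122.4 × (1/3² − 1/6²) = 122.4 × 0.08333 = 10.20 eV.
λ = hc/ΔE = 1240 / 10.20 = 122 nm.

122 nm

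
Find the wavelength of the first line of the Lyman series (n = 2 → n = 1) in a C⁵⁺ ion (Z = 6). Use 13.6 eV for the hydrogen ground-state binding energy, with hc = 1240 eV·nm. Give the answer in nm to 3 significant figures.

The Lyman series terminates on n_f = 1; the first line has n_i = 1+1 = 2.
ΔE = 489.6 × (1/1² − 1/2²) = 367.2 eV.
λ = 1240 / 367.2 = 3.38 nm.

3.38 nm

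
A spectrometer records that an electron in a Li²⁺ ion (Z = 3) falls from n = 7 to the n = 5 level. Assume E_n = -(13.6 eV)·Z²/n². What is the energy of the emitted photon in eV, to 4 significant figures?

2.398 eV

The Bohr energies scale as Z², so for Z = 3: E_n = −122.4/n² eV.
E_7 = −122.4/49 = −2.498 eV and E_5 = −122.4/25 = −4.896 eV.
The photon energy is |E_7 − E_5| = 2.398 eV.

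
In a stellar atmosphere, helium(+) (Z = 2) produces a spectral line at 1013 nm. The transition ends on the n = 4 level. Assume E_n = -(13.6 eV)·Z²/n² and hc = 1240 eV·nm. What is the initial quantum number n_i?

n_i = 5

The photon energy is ΔE = hc/λ = 1240 / 1013 = 1.224 eV.
With Z = 2, ΔE = 54.40 × (1/n_f² − 1/n_i²), so 1/n_f² − 1/n_i² = 0.02250.
With n_f = 4: 1/n_i² = 1/16 − 0.02250 = 0.04000, so n_i ≈ 5.00.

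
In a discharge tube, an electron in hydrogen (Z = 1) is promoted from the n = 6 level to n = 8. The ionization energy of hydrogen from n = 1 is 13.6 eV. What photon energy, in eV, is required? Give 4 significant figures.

0.1653 eV

E_8 = −13.60/64 = −0.2125 eV and E_6 = −13.60/36 = −0.3778 eV.
The photon energy is |E_8 − E_6| = 0.1653 eV.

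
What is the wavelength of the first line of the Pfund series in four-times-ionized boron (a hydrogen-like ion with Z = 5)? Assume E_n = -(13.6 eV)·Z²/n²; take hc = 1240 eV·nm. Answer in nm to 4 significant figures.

298.4 nm

The Pfund series terminates on n_f = 5; the first line has n_i = 5+1 = 6.
ΔE = 340.0 × (1/5² − 1/6²) = 4.156 eV.
λ = 1240 / 4.156 = 298.4 nm.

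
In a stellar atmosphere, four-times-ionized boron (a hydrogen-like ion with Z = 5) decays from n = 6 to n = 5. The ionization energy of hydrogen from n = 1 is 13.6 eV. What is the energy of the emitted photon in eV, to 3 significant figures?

The Bohr energies scale as Z², so for Z = 5: E_n = −340.0/n² eV.
E_6 = −340.0/36 = −9.444 eV and E_5 = −340.0/25 = −13.60 eV.
The photon energy is |E_6 − E_5| = 4.16 eV.

4.16 eV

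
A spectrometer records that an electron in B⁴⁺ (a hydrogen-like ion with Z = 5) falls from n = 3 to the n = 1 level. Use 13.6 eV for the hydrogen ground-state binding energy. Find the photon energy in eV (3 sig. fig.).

The Bohr energies scale as Z², so for Z = 5: E_n = −340.0/n² eV.
E_3 = −340.0/9 = −37.78 eV and E_1 = −340.0/1 = −340.0 eV.
The photon energy is |E_3 − E_1| = 302 eV.

302 eV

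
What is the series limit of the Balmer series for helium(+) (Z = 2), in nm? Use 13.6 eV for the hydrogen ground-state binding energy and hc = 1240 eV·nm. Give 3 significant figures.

91.2 nm

The Balmer series has lower level n_f = 2; the series limit corresponds to n_i → ∞.
ΔE_max = 13.6 × 4 / 2² = 13.60 eV.
λ_min = 1240 / 13.60 = 91.2 nm.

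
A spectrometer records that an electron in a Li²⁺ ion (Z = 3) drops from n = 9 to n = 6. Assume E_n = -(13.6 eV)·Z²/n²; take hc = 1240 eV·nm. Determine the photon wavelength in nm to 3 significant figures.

For Z = 3 the level energies scale as Z², so the effective Rydberg energy is 13.6 × 9 = 122.4 eV.
ΔE = 122.4 × (1/6² − 1/9²) = 122.4 × 0.01543 = 1.889 eV.
λ = hc/ΔE = 1240 / 1.889 = 656 nm.

656 nm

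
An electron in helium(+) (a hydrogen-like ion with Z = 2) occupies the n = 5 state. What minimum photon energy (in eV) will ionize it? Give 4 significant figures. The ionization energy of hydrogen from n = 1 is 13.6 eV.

2.176 eV

E_n = −13.6 Z²/n² = −54.40/n² eV for Z = 2.
E_5 = −54.40/25 = −2.176 eV, so ionization (to E = 0) requires 2.176 eV.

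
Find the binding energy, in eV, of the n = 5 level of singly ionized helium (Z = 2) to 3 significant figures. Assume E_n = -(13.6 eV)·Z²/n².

E_n = −13.6 Z²/n² = −54.40/n² eV for Z = 2.
E_5 = −54.40/25 = −2.18 eV, so ionization (to E = 0) requires 2.18 eV.

2.18 eV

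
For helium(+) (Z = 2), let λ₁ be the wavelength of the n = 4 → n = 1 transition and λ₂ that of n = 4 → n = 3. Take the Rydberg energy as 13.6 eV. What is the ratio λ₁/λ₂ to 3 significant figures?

0.0519

λ ∝ 1/ΔE ∝ 1/(1/n_f² − 1/n_i²), and the Z² and hc factors cancel in the ratio.
λ₁/λ₂ = (1/3² − 1/4²)/(1/1² − 1/4²) = 0.04861/0.9375 = 0.0519.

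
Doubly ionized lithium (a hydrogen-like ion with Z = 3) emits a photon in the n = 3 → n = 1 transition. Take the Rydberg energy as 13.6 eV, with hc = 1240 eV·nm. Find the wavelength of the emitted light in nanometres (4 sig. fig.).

11.40 nm

For Z = 3 the level energies scale as Z², so the effective Rydberg energy is 13.6 × 9 = 122.4 eV.
ΔE = 122.4 × (1/1² − 1/3²) = 122.4 × 0.8889 = 108.8 eV.
λ = hc/ΔE = 1240 / 108.8 = 11.40 nm.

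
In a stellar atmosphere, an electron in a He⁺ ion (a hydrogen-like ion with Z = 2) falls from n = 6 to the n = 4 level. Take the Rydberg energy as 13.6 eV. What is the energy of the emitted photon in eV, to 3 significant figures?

1.89 eV

The Bohr energies scale as Z², so for Z = 2: E_n = −54.40/n² eV.
E_6 = −54.40/36 = −1.511 eV and E_4 = −54.40/16 = −3.400 eV.
The photon energy is |E_6 − E_4| = 1.89 eV.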